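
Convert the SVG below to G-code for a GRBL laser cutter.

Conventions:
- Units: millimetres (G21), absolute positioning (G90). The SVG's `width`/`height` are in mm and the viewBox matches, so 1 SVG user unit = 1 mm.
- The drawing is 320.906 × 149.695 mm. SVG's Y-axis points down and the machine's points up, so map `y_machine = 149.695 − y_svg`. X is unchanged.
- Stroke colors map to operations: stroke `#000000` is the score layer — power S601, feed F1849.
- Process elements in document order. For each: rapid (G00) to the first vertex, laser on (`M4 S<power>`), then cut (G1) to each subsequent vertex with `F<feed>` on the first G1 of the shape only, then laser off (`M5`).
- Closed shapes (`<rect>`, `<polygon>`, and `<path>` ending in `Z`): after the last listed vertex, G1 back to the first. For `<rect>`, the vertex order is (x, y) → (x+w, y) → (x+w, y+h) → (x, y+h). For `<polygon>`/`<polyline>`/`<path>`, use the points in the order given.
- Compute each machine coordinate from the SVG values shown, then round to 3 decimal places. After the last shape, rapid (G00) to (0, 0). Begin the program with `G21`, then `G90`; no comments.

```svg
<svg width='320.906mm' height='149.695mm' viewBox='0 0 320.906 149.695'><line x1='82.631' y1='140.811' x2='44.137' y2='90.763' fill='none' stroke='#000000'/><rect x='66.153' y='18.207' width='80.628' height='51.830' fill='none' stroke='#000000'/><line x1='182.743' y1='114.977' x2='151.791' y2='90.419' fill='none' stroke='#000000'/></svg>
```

G21
G90
G00 X82.631 Y8.884
M4 S601
G1 X44.137 Y58.932 F1849
M5
G00 X66.153 Y131.488
M4 S601
G1 X146.781 Y131.488 F1849
G1 X146.781 Y79.658
G1 X66.153 Y79.658
G1 X66.153 Y131.488
M5
G00 X182.743 Y34.718
M4 S601
G1 X151.791 Y59.276 F1849
M5
G00 X0.000 Y0.000

1 u = 1 mm; y_m = 149.695 − y.

[1] `<line>` line segment, #000000→score S601 F1849: (82.631,8.884) → (44.137,58.932)

[2] `<rect>` rectangle, #000000→score S601 F1849: (66.153,131.488) → (146.781,131.488) → (146.781,79.658) → (66.153,79.658) → (66.153,131.488) (closed)

[3] `<line>` line segment, #000000→score S601 F1849: (182.743,34.718) → (151.791,59.276)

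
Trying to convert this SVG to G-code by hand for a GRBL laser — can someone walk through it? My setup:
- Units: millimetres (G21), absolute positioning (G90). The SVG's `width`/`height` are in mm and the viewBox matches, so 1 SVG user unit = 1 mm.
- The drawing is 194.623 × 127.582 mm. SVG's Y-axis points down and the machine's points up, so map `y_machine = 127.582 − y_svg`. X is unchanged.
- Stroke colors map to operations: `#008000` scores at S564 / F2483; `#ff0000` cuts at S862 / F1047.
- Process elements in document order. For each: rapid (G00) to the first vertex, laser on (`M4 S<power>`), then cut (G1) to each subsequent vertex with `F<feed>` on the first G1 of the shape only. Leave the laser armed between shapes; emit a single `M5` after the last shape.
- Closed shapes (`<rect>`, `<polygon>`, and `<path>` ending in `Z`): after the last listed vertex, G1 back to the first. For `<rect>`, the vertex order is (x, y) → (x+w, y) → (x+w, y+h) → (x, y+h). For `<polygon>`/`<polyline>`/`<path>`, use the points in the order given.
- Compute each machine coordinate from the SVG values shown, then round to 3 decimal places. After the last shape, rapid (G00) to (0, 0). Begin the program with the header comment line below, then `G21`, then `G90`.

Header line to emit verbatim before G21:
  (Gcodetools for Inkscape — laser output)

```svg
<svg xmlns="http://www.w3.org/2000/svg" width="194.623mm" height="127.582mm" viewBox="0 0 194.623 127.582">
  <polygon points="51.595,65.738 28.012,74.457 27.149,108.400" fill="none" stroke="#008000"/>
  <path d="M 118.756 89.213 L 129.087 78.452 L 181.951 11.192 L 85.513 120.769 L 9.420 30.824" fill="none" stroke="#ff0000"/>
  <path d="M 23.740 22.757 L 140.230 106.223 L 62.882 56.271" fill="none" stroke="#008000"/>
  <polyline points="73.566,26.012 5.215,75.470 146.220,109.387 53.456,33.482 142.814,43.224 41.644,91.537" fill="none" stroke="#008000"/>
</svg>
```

Since the viewBox matches the mm dimensions, user units are millimetres directly. The only transform is the Y-flip y_m = 127.582 − y_svg.

Shape 1 is a closed polygon drawn with `<polygon>`. Its stroke #008000 means score at S564, F2483. After flipping Y the toolpath is (51.595,61.844) → (28.012,53.125) → (27.149,19.182) → (51.595,61.844), returning to the start.

Shape 2 is a open polyline drawn with `<path>`. Its stroke #ff0000 means cut at S862, F1047. After flipping Y the toolpath is (118.756,38.369) → (129.087,49.130) → (181.951,116.390) → (85.513,6.813) → (9.420,96.758).

Shape 3 is a open polyline drawn with `<path>`. Its stroke #008000 means score at S564, F2483. After flipping Y the toolpath is (23.740,104.825) → (140.230,21.359) → (62.882,71.311).

Shape 4 is a open polyline drawn with `<polyline>`. Its stroke #008000 means score at S564, F2483. After flipping Y the toolpath is (73.566,101.570) → (5.215,52.112) → (146.220,18.195) → (53.456,94.100) → (142.814,84.358) → (41.644,36.045).

(Gcodetools for Inkscape — laser output)
G21
G90
G00 X51.595 Y61.844
M4 S564
G1 X28.012 Y53.125 F2483
G1 X27.149 Y19.182
G1 X51.595 Y61.844
G00 X118.756 Y38.369
M4 S862
G1 X129.087 Y49.130 F1047
G1 X181.951 Y116.390
G1 X85.513 Y6.813
G1 X9.420 Y96.758
G00 X23.740 Y104.825
M4 S564
G1 X140.230 Y21.359 F2483
G1 X62.882 Y71.311
G00 X73.566 Y101.570
M4 S564
G1 X5.215 Y52.112 F2483
G1 X146.220 Y18.195
G1 X53.456 Y94.100
G1 X142.814 Y84.358
G1 X41.644 Y36.045
M5
G00 X0.000 Y0.000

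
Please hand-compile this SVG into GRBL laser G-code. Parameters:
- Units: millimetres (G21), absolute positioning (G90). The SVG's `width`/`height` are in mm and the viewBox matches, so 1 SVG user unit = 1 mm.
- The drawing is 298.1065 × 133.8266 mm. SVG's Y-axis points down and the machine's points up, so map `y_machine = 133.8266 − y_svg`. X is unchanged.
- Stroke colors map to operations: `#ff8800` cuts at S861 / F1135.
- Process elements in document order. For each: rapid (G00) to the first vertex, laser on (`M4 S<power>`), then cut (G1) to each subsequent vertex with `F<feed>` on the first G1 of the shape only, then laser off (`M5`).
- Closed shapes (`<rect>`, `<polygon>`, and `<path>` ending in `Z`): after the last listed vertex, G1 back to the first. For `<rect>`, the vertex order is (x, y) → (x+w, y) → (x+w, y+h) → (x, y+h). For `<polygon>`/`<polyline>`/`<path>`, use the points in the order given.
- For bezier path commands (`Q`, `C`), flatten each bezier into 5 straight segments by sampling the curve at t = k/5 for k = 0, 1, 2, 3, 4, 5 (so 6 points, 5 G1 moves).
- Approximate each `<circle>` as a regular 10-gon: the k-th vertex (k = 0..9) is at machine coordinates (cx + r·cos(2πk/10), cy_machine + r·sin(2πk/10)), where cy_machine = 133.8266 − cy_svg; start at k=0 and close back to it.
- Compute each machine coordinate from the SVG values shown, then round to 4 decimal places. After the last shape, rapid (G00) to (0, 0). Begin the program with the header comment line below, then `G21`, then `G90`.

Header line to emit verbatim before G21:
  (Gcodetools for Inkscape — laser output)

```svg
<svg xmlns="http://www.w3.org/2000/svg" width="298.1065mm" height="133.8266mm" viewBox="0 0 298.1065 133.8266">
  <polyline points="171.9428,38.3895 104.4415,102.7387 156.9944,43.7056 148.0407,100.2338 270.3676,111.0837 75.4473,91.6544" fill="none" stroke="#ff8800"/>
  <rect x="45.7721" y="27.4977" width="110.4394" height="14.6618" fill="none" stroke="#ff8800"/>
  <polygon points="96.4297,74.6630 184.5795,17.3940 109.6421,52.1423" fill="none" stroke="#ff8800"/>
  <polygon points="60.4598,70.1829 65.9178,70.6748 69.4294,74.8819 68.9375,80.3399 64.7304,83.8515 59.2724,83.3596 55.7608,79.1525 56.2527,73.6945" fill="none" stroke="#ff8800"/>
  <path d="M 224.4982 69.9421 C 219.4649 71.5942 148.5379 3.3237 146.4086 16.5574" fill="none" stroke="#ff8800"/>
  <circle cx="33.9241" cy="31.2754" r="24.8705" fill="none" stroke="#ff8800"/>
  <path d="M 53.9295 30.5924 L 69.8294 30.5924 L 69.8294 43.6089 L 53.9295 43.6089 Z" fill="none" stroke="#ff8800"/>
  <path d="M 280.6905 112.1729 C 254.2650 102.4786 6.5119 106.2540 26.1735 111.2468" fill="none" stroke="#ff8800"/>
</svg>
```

Since the viewBox matches the mm dimensions, user units are millimetres directly. The only transform is the Y-flip y_m = 133.8266 − y_svg.

Shape 1 is a open polyline drawn with `<polyline>`. Its stroke #ff8800 means cut at S861, F1135. After flipping Y the toolpath is (171.9428,95.4371) → (104.4415,31.0879) → (156.9944,90.1210) → (148.0407,33.5928) → (270.3676,22.7429) → (75.4473,42.1722).

Shape 2 is a rectangle drawn with `<rect>`. Its stroke #ff8800 means cut at S861, F1135. After flipping Y the toolpath is (45.7721,106.3289) → (156.2115,106.3289) → (156.2115,91.6671) → (45.7721,91.6671) → (45.7721,106.3289), returning to the start.

Shape 3 is a closed polygon drawn with `<polygon>`. Its stroke #ff8800 means cut at S861, F1135. After flipping Y the toolpath is (96.4297,59.1636) → (184.5795,116.4326) → (109.6421,81.6843) → (96.4297,59.1636), returning to the start.

Shape 4 is a regular polygon drawn with `<polygon>`. Its stroke #ff8800 means cut at S861, F1135. After flipping Y the toolpath is (60.4598,63.6437) → (65.9178,63.1518) → (69.4294,58.9447) → (68.9375,53.4867) → (64.7304,49.9751) → (59.2724,50.4670) → (55.7608,54.6741) → (56.2527,60.1321) → (60.4598,63.6437), returning to the start.

Shape 5 is a cubic bezier drawn with `<path>`. Its stroke #ff8800 means cut at S861, F1135. After flipping Y the toolpath is (224.4982,63.8845) → (214.6485,70.0725) → (195.4495,85.7735) → (173.3664,103.7189) → (154.8644,116.6403) → (146.4086,117.2692).

Shape 6 is a circle drawn with `<circle>`. Its stroke #ff8800 means cut at S861, F1135. After flipping Y the toolpath is (58.7946,102.5512) → (54.0448,117.1697) → (41.6095,126.2045) → (26.2387,126.2045) → (13.8034,117.1697) → (9.0536,102.5512) → (13.8034,87.9327) → (26.2387,78.8979) → (41.6095,78.8979) → (54.0448,87.9327) → (58.7946,102.5512), returning to the start.

Shape 7 is a rectangle drawn with `<path>`. Its stroke #ff8800 means cut at S861, F1135. After flipping Y the toolpath is (53.9295,103.2342) → (69.8294,103.2342) → (69.8294,90.2177) → (53.9295,90.2177) → (53.9295,103.2342), returning to the start.

Shape 8 is a cubic bezier drawn with `<path>`. Its stroke #ff8800 means cut at S861, F1135. After flipping Y the toolpath is (280.6905,21.6537) → (242.1858,25.9519) → (174.0222,27.6056) → (99.6591,27.2027) → (42.5564,25.3314) → (26.1735,22.5798).

(Gcodetools for Inkscape — laser output)
G21
G90
G00 X171.9428 Y95.4371
M4 S861
G1 X104.4415 Y31.0879 F1135
G1 X156.9944 Y90.1210
G1 X148.0407 Y33.5928
G1 X270.3676 Y22.7429
G1 X75.4473 Y42.1722
M5
G00 X45.7721 Y106.3289
M4 S861
G1 X156.2115 Y106.3289 F1135
G1 X156.2115 Y91.6671
G1 X45.7721 Y91.6671
G1 X45.7721 Y106.3289
M5
G00 X96.4297 Y59.1636
M4 S861
G1 X184.5795 Y116.4326 F1135
G1 X109.6421 Y81.6843
G1 X96.4297 Y59.1636
M5
G00 X60.4598 Y63.6437
M4 S861
G1 X65.9178 Y63.1518 F1135
G1 X69.4294 Y58.9447
G1 X68.9375 Y53.4867
G1 X64.7304 Y49.9751
G1 X59.2724 Y50.4670
G1 X55.7608 Y54.6741
G1 X56.2527 Y60.1321
G1 X60.4598 Y63.6437
M5
G00 X224.4982 Y63.8845
M4 S861
G1 X214.6485 Y70.0725 F1135
G1 X195.4495 Y85.7735
G1 X173.3664 Y103.7189
G1 X154.8644 Y116.6403
G1 X146.4086 Y117.2692
M5
G00 X58.7946 Y102.5512
M4 S861
G1 X54.0448 Y117.1697 F1135
G1 X41.6095 Y126.2045
G1 X26.2387 Y126.2045
G1 X13.8034 Y117.1697
G1 X9.0536 Y102.5512
G1 X13.8034 Y87.9327
G1 X26.2387 Y78.8979
G1 X41.6095 Y78.8979
G1 X54.0448 Y87.9327
G1 X58.7946 Y102.5512
M5
G00 X53.9295 Y103.2342
M4 S861
G1 X69.8294 Y103.2342 F1135
G1 X69.8294 Y90.2177
G1 X53.9295 Y90.2177
G1 X53.9295 Y103.2342
M5
G00 X280.6905 Y21.6537
M4 S861
G1 X242.1858 Y25.9519 F1135
G1 X174.0222 Y27.6056
G1 X99.6591 Y27.2027
G1 X42.5564 Y25.3314
G1 X26.1735 Y22.5798
M5
G00 X0.0000 Y0.0000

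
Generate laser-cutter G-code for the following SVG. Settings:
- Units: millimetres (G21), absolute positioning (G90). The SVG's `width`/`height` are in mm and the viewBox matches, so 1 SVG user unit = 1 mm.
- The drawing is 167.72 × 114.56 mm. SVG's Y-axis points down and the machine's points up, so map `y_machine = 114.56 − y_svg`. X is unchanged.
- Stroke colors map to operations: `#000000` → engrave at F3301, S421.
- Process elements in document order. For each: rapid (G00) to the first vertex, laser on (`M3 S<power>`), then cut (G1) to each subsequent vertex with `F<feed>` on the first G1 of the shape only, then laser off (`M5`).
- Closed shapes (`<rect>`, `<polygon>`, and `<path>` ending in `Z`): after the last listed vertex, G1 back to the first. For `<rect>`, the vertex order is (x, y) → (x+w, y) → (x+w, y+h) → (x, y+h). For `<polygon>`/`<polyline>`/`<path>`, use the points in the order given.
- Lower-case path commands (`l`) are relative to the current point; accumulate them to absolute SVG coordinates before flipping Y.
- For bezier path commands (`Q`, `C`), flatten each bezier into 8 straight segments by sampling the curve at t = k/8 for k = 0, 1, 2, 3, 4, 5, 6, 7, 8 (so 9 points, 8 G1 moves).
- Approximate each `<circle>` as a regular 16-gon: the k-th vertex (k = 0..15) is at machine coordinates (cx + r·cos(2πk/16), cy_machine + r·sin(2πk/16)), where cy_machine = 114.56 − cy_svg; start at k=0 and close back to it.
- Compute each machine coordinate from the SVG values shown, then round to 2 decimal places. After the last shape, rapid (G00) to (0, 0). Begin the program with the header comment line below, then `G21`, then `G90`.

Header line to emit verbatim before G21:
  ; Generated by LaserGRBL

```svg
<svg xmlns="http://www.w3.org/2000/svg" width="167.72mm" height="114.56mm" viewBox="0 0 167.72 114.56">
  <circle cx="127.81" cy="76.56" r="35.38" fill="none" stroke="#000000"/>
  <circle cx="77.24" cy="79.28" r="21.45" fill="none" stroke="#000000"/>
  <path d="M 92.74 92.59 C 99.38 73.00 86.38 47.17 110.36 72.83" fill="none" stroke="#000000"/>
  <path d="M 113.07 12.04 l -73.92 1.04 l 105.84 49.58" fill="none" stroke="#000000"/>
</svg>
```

viewBox `0 0 167.72 114.56` with mm width/height → 1 unit = 1 mm. Flip: y_m = 114.56 − y_svg.

**Shape 1** — `<circle>` circle, stroke `#000000` → engrave (S421, F3301). Machine vertices: (163.19,38.00) → (160.50,51.54) → (152.83,63.02) → (141.35,70.69) → (127.81,73.38) → (114.27,70.69) → (102.79,63.02) → (95.12,51.54) → (92.43,38.00) → (95.12,24.46) → (102.79,12.98) → (114.27,5.31) → (127.81,2.62) → (141.35,5.31) → (152.83,12.98) → (160.50,24.46) → (163.19,38.00). Closed: final G1 returns to the first vertex.

**Shape 2** — `<circle>` circle, stroke `#000000` → engrave (S421, F3301). Machine vertices: (98.69,35.28) → (97.06,43.49) → (92.41,50.45) → (85.45,55.10) → (77.24,56.73) → (69.03,55.10) → (62.07,50.45) → (57.42,43.49) → (55.79,35.28) → (57.42,27.07) → (62.07,20.11) → (69.03,15.46) → (77.24,13.83) → (85.45,15.46) → (92.41,20.11) → (97.06,27.07) → (98.69,35.28). Closed: final G1 returns to the first vertex.

**Shape 3** — `<path>` cubic bezier, stroke `#000000` → engrave (S421, F3301). Control points (SVG): P0=(92.74,92.59), P1=(99.38,73.00), P2=(86.38,47.17), P3=(110.36,72.83); sampled at t=k/8. Machine vertices: (92.74,21.97) → (94.42,29.50) → (94.92,36.93) → (94.91,43.60) → (95.05,48.82) → (96.00,51.92) → (98.42,52.22) → (102.99,49.05) → (110.36,41.73). Open path.

**Shape 4** — `<path>` open polyline, stroke `#000000` → engrave (S421, F3301). Machine vertices: (113.07,102.52) → (39.15,101.48) → (144.99,51.90). Open path.

; Generated by LaserGRBL
G21
G90
G00 X163.19 Y38.00
M3 S421
G1 X160.50 Y51.54 F3301
G1 X152.83 Y63.02
G1 X141.35 Y70.69
G1 X127.81 Y73.38
G1 X114.27 Y70.69
G1 X102.79 Y63.02
G1 X95.12 Y51.54
G1 X92.43 Y38.00
G1 X95.12 Y24.46
G1 X102.79 Y12.98
G1 X114.27 Y5.31
G1 X127.81 Y2.62
G1 X141.35 Y5.31
G1 X152.83 Y12.98
G1 X160.50 Y24.46
G1 X163.19 Y38.00
M5
G00 X98.69 Y35.28
M3 S421
G1 X97.06 Y43.49 F3301
G1 X92.41 Y50.45
G1 X85.45 Y55.10
G1 X77.24 Y56.73
G1 X69.03 Y55.10
G1 X62.07 Y50.45
G1 X57.42 Y43.49
G1 X55.79 Y35.28
G1 X57.42 Y27.07
G1 X62.07 Y20.11
G1 X69.03 Y15.46
G1 X77.24 Y13.83
G1 X85.45 Y15.46
G1 X92.41 Y20.11
G1 X97.06 Y27.07
G1 X98.69 Y35.28
M5
G00 X92.74 Y21.97
M3 S421
G1 X94.42 Y29.50 F3301
G1 X94.92 Y36.93
G1 X94.91 Y43.60
G1 X95.05 Y48.82
G1 X96.00 Y51.92
G1 X98.42 Y52.22
G1 X102.99 Y49.05
G1 X110.36 Y41.73
M5
G00 X113.07 Y102.52
M3 S421
G1 X39.15 Y101.48 F3301
G1 X144.99 Y51.90
M5
G00 X0.00 Y0.00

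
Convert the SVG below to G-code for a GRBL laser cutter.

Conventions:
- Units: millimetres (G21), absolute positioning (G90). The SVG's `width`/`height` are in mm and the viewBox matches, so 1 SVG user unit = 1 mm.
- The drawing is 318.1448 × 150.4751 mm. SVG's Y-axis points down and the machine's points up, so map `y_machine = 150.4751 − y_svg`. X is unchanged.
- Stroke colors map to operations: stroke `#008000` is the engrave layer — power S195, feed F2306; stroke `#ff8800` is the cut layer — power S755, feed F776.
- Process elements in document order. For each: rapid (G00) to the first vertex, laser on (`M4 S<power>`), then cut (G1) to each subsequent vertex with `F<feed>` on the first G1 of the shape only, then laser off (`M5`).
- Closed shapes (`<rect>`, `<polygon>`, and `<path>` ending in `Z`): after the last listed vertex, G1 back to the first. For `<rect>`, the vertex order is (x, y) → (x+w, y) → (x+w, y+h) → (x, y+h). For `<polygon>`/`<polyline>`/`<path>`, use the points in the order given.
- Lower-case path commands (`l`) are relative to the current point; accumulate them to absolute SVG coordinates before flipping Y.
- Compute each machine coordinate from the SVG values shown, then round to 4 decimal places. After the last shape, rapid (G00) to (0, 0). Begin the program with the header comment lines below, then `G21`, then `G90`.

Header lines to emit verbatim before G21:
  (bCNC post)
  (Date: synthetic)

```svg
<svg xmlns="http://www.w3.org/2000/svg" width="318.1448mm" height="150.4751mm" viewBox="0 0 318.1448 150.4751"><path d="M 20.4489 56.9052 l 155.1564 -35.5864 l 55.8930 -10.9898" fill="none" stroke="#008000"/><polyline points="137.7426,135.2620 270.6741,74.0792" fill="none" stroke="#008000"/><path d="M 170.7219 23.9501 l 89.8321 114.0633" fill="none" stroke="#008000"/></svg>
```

1 u = 1 mm; y_m = 150.4751 − y.

[1] `<path>` open polyline, #008000→engrave S195 F2306: (20.4489,93.5699) → (175.6053,129.1563) → (231.4983,140.1461)

[2] `<polyline>` line segment, #008000→engrave S195 F2306: (137.7426,15.2131) → (270.6741,76.3959)

[3] `<path>` line segment, #008000→engrave S195 F2306: (170.7219,126.5250) → (260.5540,12.4617)

(bCNC post)
(Date: synthetic)
G21
G90
G00 X20.4489 Y93.5699
M4 S195
G1 X175.6053 Y129.1563 F2306
G1 X231.4983 Y140.1461
M5
G00 X137.7426 Y15.2131
M4 S195
G1 X270.6741 Y76.3959 F2306
M5
G00 X170.7219 Y126.5250
M4 S195
G1 X260.5540 Y12.4617 F2306
M5
G00 X0.0000 Y0.0000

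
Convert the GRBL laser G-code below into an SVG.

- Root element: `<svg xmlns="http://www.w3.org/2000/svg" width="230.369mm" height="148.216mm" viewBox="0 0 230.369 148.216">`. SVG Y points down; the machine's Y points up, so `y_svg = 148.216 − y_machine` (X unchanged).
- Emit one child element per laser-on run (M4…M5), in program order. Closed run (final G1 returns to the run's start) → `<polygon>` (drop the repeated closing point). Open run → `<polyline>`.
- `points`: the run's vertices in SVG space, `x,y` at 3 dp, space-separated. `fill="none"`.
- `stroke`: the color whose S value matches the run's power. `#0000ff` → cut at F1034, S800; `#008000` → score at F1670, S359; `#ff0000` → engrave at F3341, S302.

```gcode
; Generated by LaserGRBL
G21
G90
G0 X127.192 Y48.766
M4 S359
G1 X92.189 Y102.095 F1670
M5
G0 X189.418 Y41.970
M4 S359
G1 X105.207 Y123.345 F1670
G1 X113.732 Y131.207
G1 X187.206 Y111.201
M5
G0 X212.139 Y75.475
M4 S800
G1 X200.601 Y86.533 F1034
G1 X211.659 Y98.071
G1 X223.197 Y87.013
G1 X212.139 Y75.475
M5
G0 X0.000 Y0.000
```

Machine Y-up, SVG Y-down with viewBox height 148.216, so y_svg = 148.216 − y_machine; X carries over.

Run 1: the run's S359 means `#008000` (score). The run is open, so emit a `<polyline>` with points (Y-flipped): 127.192,99.450 92.189,46.121.

Run 2: S359 ⇒ score layer `#008000`. The run is open, so emit a `<polyline>` with points (Y-flipped): 189.418,106.246 105.207,24.871 113.732,17.009 187.206,37.015.

Run 3: the run's S800 means `#0000ff` (cut). The run returns to its start, so emit a `<polygon>` with points (Y-flipped): 212.139,72.741 200.601,61.683 211.659,50.145 223.197,61.203.

<svg xmlns="http://www.w3.org/2000/svg" width="230.369mm" height="148.216mm" viewBox="0 0 230.369 148.216">
  <polyline points="127.192,99.450 92.189,46.121" fill="none" stroke="#008000"/>
  <polyline points="189.418,106.246 105.207,24.871 113.732,17.009 187.206,37.015" fill="none" stroke="#008000"/>
  <polygon points="212.139,72.741 200.601,61.683 211.659,50.145 223.197,61.203" fill="none" stroke="#0000ff"/>
</svg>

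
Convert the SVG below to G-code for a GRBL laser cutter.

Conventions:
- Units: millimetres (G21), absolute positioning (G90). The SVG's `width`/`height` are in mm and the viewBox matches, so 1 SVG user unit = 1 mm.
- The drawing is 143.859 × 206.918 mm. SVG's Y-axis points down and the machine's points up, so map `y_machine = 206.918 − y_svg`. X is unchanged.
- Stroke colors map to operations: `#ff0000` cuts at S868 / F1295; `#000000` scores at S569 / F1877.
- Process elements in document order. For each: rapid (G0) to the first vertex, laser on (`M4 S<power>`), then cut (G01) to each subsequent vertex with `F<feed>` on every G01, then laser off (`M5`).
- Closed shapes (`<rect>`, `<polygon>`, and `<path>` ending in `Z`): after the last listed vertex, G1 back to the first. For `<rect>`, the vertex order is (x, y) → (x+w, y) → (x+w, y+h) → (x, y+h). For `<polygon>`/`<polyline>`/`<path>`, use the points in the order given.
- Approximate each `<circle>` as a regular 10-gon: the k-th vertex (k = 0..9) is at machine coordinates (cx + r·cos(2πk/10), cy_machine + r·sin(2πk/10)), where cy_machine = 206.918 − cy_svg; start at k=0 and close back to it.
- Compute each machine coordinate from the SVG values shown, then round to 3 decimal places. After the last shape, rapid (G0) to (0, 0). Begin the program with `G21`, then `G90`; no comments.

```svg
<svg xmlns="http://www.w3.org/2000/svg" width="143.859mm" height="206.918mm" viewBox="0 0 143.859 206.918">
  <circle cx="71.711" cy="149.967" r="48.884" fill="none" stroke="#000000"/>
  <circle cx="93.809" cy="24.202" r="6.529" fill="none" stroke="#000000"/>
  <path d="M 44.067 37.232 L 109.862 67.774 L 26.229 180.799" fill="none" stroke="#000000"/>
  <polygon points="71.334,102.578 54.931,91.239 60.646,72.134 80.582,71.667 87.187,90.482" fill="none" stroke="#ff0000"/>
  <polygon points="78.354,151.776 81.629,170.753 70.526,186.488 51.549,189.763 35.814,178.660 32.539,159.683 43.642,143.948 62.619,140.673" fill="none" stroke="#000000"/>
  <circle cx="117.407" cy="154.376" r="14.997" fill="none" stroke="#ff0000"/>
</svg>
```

G21
G90
G0 X120.595 Y56.951
M4 S569
G01 X111.259 Y85.684 F1877
G01 X86.817 Y103.442 F1877
G01 X56.605 Y103.442 F1877
G01 X32.163 Y85.684 F1877
G01 X22.827 Y56.951 F1877
G01 X32.163 Y28.218 F1877
G01 X56.605 Y10.460 F1877
G01 X86.817 Y10.460 F1877
G01 X111.259 Y28.218 F1877
G01 X120.595 Y56.951 F1877
M5
G0 X100.338 Y182.716
M4 S569
G01 X99.091 Y186.554 F1877
G01 X95.827 Y188.925 F1877
G01 X91.791 Y188.925 F1877
G01 X88.527 Y186.554 F1877
G01 X87.280 Y182.716 F1877
G01 X88.527 Y178.878 F1877
G01 X91.791 Y176.507 F1877
G01 X95.827 Y176.507 F1877
G01 X99.091 Y178.878 F1877
G01 X100.338 Y182.716 F1877
M5
G0 X44.067 Y169.686
M4 S569
G01 X109.862 Y139.144 F1877
G01 X26.229 Y26.119 F1877
M5
G0 X71.334 Y104.340
M4 S868
G01 X54.931 Y115.679 F1295
G01 X60.646 Y134.784 F1295
G01 X80.582 Y135.251 F1295
G01 X87.187 Y116.436 F1295
G01 X71.334 Y104.340 F1295
M5
G0 X78.354 Y55.142
M4 S569
G01 X81.629 Y36.165 F1877
G01 X70.526 Y20.430 F1877
G01 X51.549 Y17.155 F1877
G01 X35.814 Y28.258 F1877
G01 X32.539 Y47.235 F1877
G01 X43.642 Y62.970 F1877
G01 X62.619 Y66.245 F1877
G01 X78.354 Y55.142 F1877
M5
G0 X132.404 Y52.542
M4 S868
G01 X129.540 Y61.357 F1295
G01 X122.041 Y66.805 F1295
G01 X112.773 Y66.805 F1295
G01 X105.274 Y61.357 F1295
G01 X102.410 Y52.542 F1295
G01 X105.274 Y43.727 F1295
G01 X112.773 Y38.279 F1295
G01 X122.041 Y38.279 F1295
G01 X129.540 Y43.727 F1295
G01 X132.404 Y52.542 F1295
M5
G0 X0.000 Y0.000

Since the viewBox matches the mm dimensions, user units are millimetres directly. The only transform is the Y-flip y_m = 206.918 − y_svg.

Shape 1 is a circle drawn with `<circle>`. Its stroke #000000 means score at S569, F1877. After flipping Y the toolpath is (120.595,56.951) → (111.259,85.684) → (86.817,103.442) → (56.605,103.442) → (32.163,85.684) → (22.827,56.951) → (32.163,28.218) → (56.605,10.460) → (86.817,10.460) → (111.259,28.218) → (120.595,56.951), returning to the start.

Shape 2 is a circle drawn with `<circle>`. Its stroke #000000 means score at S569, F1877. After flipping Y the toolpath is (100.338,182.716) → (99.091,186.554) → (95.827,188.925) → (91.791,188.925) → (88.527,186.554) → (87.280,182.716) → (88.527,178.878) → (91.791,176.507) → (95.827,176.507) → (99.091,178.878) → (100.338,182.716), returning to the start.

Shape 3 is a open polyline drawn with `<path>`. Its stroke #000000 means score at S569, F1877. After flipping Y the toolpath is (44.067,169.686) → (109.862,139.144) → (26.229,26.119).

Shape 4 is a regular polygon drawn with `<polygon>`. Its stroke #ff0000 means cut at S868, F1295. After flipping Y the toolpath is (71.334,104.340) → (54.931,115.679) → (60.646,134.784) → (80.582,135.251) → (87.187,116.436) → (71.334,104.340), returning to the start.

Shape 5 is a regular polygon drawn with `<polygon>`. Its stroke #000000 means score at S569, F1877. After flipping Y the toolpath is (78.354,55.142) → (81.629,36.165) → (70.526,20.430) → (51.549,17.155) → (35.814,28.258) → (32.539,47.235) → (43.642,62.970) → (62.619,66.245) → (78.354,55.142), returning to the start.

Shape 6 is a circle drawn with `<circle>`. Its stroke #ff0000 means cut at S868, F1295. After flipping Y the toolpath is (132.404,52.542) → (129.540,61.357) → (122.041,66.805) → (112.773,66.805) → (105.274,61.357) → (102.410,52.542) → (105.274,43.727) → (112.773,38.279) → (122.041,38.279) → (129.540,43.727) → (132.404,52.542), returning to the start.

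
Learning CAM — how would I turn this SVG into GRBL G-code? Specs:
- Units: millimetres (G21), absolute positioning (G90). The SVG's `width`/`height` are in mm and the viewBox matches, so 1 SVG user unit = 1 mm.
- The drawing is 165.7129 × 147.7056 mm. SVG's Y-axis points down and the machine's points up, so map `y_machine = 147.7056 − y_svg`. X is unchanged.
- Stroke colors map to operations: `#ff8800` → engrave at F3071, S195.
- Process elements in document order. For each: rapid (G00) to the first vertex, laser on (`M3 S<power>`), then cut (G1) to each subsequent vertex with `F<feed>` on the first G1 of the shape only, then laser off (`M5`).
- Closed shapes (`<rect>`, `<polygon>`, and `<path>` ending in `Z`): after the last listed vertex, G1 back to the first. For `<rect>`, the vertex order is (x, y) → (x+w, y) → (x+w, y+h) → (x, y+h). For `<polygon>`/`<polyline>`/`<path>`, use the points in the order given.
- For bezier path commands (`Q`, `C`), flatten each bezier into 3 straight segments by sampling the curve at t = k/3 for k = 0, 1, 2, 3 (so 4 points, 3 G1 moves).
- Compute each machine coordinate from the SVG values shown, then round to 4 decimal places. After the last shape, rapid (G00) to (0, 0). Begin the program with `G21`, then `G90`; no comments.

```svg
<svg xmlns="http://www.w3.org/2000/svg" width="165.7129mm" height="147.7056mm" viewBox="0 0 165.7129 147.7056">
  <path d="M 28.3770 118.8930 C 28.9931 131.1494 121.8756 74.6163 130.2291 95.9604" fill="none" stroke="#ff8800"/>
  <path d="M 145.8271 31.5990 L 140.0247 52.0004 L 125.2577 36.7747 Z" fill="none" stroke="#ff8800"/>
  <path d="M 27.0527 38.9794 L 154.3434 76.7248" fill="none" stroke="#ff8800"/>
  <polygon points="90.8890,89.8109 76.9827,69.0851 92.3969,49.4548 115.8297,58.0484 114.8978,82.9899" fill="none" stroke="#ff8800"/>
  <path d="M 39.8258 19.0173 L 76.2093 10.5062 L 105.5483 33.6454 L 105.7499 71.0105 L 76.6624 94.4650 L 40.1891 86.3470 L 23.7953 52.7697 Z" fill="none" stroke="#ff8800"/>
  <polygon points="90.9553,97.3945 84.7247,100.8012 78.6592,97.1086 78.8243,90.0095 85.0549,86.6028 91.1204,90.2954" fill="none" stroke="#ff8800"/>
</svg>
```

G21
G90
G00 X28.3770 Y28.8126
M3 S195
G1 X53.2006 Y34.0539 F3071
G1 X100.2472 Y52.5623
G1 X130.2291 Y51.7452
M5
G00 X145.8271 Y116.1066
M3 S195
G1 X140.0247 Y95.7052 F3071
G1 X125.2577 Y110.9309
G1 X145.8271 Y116.1066
M5
G00 X27.0527 Y108.7262
M3 S195
G1 X154.3434 Y70.9808 F3071
M5
G00 X90.8890 Y57.8947
M3 S195
G1 X76.9827 Y78.6205 F3071
G1 X92.3969 Y98.2508
G1 X115.8297 Y89.6572
G1 X114.8978 Y64.7157
G1 X90.8890 Y57.8947
M5
G00 X39.8258 Y128.6883
M3 S195
G1 X76.2093 Y137.1994 F3071
G1 X105.5483 Y114.0602
G1 X105.7499 Y76.6951
G1 X76.6624 Y53.2406
G1 X40.1891 Y61.3586
G1 X23.7953 Y94.9359
G1 X39.8258 Y128.6883
M5
G00 X90.9553 Y50.3111
M3 S195
G1 X84.7247 Y46.9044 F3071
G1 X78.6592 Y50.5970
G1 X78.8243 Y57.6961
G1 X85.0549 Y61.1028
G1 X91.1204 Y57.4102
G1 X90.9553 Y50.3111
M5
G00 X0.0000 Y0.0000

1 u = 1 mm; y_m = 147.7056 − y.

[1] `<path>` cubic bezier, #ff8800→engrave S195 F3071: (28.3770,28.8126) → (53.2006,34.0539) → (100.2472,52.5623) → (130.2291,51.7452)

[2] `<path>` regular polygon, #ff8800→engrave S195 F3071: (145.8271,116.1066) → (140.0247,95.7052) → (125.2577,110.9309) → (145.8271,116.1066) (closed)

[3] `<path>` line segment, #ff8800→engrave S195 F3071: (27.0527,108.7262) → (154.3434,70.9808)

[4] `<polygon>` regular polygon, #ff8800→engrave S195 F3071: (90.8890,57.8947) → (76.9827,78.6205) → (92.3969,98.2508) → (115.8297,89.6572) → (114.8978,64.7157) → (90.8890,57.8947) (closed)

[5] `<path>` regular polygon, #ff8800→engrave S195 F3071: (39.8258,128.6883) → (76.2093,137.1994) → (105.5483,114.0602) → (105.7499,76.6951) → (76.6624,53.2406) → (40.1891,61.3586) → (23.7953,94.9359) → (39.8258,128.6883) (closed)

[6] `<polygon>` regular polygon, #ff8800→engrave S195 F3071: (90.9553,50.3111) → (84.7247,46.9044) → (78.6592,50.5970) → (78.8243,57.6961) → (85.0549,61.1028) → (91.1204,57.4102) → (90.9553,50.3111) (closed)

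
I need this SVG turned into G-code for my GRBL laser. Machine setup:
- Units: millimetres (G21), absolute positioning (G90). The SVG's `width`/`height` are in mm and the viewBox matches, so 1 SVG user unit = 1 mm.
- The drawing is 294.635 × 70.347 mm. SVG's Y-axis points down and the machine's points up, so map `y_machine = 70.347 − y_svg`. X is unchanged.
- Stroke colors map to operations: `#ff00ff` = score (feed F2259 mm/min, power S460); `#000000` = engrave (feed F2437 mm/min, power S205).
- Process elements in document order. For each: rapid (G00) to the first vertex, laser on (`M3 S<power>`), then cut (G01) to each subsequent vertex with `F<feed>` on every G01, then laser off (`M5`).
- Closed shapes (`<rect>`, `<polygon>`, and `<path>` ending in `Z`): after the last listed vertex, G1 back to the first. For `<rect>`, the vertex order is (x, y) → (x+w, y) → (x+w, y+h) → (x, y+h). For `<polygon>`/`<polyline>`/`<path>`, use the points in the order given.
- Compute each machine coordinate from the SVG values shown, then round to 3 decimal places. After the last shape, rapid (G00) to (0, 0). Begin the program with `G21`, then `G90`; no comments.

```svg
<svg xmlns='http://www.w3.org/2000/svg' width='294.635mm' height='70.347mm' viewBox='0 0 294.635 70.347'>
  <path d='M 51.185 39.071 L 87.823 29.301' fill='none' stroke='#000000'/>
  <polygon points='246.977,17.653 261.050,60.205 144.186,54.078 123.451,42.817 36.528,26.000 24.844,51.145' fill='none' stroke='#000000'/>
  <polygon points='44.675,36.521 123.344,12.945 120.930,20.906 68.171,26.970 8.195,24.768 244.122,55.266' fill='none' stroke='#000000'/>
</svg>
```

Since the viewBox matches the mm dimensions, user units are millimetres directly. The only transform is the Y-flip y_m = 70.347 − y_svg.

Shape 1 is a line segment drawn with `<path>`. Its stroke #000000 means engrave at S205, F2437. After flipping Y the toolpath is (51.185,31.276) → (87.823,41.046).

Shape 2 is a closed polygon drawn with `<polygon>`. Its stroke #000000 means engrave at S205, F2437. After flipping Y the toolpath is (246.977,52.694) → (261.050,10.142) → (144.186,16.269) → (123.451,27.530) → (36.528,44.347) → (24.844,19.202) → (246.977,52.694), returning to the start.

Shape 3 is a closed polygon drawn with `<polygon>`. Its stroke #000000 means engrave at S205, F2437. After flipping Y the toolpath is (44.675,33.826) → (123.344,57.402) → (120.930,49.441) → (68.171,43.377) → (8.195,45.579) → (244.122,15.081) → (44.675,33.826), returning to the start.

G21
G90
G00 X51.185 Y31.276
M3 S205
G01 X87.823 Y41.046 F2437
M5
G00 X246.977 Y52.694
M3 S205
G01 X261.050 Y10.142 F2437
G01 X144.186 Y16.269 F2437
G01 X123.451 Y27.530 F2437
G01 X36.528 Y44.347 F2437
G01 X24.844 Y19.202 F2437
G01 X246.977 Y52.694 F2437
M5
G00 X44.675 Y33.826
M3 S205
G01 X123.344 Y57.402 F2437
G01 X120.930 Y49.441 F2437
G01 X68.171 Y43.377 F2437
G01 X8.195 Y45.579 F2437
G01 X244.122 Y15.081 F2437
G01 X44.675 Y33.826 F2437
M5
G00 X0.000 Y0.000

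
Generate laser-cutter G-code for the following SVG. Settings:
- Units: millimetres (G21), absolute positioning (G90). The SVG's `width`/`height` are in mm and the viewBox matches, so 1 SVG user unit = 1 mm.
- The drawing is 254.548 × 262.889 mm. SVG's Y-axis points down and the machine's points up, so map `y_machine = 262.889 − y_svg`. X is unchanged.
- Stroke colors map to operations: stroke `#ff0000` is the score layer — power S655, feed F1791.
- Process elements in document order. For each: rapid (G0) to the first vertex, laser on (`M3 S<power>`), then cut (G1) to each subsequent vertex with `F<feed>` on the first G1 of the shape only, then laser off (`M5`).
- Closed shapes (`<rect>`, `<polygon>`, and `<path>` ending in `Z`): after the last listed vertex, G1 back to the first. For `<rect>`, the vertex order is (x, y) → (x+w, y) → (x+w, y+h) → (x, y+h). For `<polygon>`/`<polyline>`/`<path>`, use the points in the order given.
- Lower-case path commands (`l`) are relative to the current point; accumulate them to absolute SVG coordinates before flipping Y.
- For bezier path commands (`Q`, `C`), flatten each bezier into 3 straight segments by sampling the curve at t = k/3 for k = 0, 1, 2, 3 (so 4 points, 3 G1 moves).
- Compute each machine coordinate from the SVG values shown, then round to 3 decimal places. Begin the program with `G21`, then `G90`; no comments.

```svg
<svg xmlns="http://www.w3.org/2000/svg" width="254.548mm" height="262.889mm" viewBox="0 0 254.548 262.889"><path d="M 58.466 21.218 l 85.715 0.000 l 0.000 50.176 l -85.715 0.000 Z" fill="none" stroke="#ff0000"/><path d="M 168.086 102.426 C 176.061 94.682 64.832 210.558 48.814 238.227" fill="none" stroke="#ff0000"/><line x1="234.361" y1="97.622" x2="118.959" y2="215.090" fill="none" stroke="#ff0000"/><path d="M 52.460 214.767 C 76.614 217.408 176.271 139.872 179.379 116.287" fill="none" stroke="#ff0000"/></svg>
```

viewBox `0 0 254.548 262.889` with mm width/height → 1 unit = 1 mm. Flip: y_m = 262.889 − y_svg.

**Shape 1** — `<path>` rectangle, stroke `#ff0000` → score (S655, F1791). Machine vertices: (58.466,241.671) → (144.181,241.671) → (144.181,191.495) → (58.466,191.495) → (58.466,241.671). Closed: final G1 returns to the first vertex.

**Shape 2** — `<path>` cubic bezier, stroke `#ff0000` → score (S655, F1791). Control points (SVG): P0=(168.086,102.426), P1=(176.061,94.682), P2=(64.832,210.558), P3=(48.814,238.227); sampled at t=k/3. Machine vertices: (168.086,160.463) → (144.268,134.846) → (88.628,73.888) → (48.814,24.662). Open path.

**Shape 3** — `<line>` line segment, stroke `#ff0000` → score (S655, F1791). Machine vertices: (234.361,165.267) → (118.959,47.799). Open path.

**Shape 4** — `<path>` cubic bezier, stroke `#ff0000` → score (S655, F1791). Control points (SVG): P0=(52.460,214.767), P1=(76.614,217.408), P2=(176.271,139.872), P3=(179.379,116.287); sampled at t=k/3. Machine vertices: (52.460,48.122) → (95.409,67.239) → (150.460,110.001) → (179.379,146.602). Open path.

G21
G90
G0 X58.466 Y241.671
M3 S655
G1 X144.181 Y241.671 F1791
G1 X144.181 Y191.495
G1 X58.466 Y191.495
G1 X58.466 Y241.671
M5
G0 X168.086 Y160.463
M3 S655
G1 X144.268 Y134.846 F1791
G1 X88.628 Y73.888
G1 X48.814 Y24.662
M5
G0 X234.361 Y165.267
M3 S655
G1 X118.959 Y47.799 F1791
M5
G0 X52.460 Y48.122
M3 S655
G1 X95.409 Y67.239 F1791
G1 X150.460 Y110.001
G1 X179.379 Y146.602
M5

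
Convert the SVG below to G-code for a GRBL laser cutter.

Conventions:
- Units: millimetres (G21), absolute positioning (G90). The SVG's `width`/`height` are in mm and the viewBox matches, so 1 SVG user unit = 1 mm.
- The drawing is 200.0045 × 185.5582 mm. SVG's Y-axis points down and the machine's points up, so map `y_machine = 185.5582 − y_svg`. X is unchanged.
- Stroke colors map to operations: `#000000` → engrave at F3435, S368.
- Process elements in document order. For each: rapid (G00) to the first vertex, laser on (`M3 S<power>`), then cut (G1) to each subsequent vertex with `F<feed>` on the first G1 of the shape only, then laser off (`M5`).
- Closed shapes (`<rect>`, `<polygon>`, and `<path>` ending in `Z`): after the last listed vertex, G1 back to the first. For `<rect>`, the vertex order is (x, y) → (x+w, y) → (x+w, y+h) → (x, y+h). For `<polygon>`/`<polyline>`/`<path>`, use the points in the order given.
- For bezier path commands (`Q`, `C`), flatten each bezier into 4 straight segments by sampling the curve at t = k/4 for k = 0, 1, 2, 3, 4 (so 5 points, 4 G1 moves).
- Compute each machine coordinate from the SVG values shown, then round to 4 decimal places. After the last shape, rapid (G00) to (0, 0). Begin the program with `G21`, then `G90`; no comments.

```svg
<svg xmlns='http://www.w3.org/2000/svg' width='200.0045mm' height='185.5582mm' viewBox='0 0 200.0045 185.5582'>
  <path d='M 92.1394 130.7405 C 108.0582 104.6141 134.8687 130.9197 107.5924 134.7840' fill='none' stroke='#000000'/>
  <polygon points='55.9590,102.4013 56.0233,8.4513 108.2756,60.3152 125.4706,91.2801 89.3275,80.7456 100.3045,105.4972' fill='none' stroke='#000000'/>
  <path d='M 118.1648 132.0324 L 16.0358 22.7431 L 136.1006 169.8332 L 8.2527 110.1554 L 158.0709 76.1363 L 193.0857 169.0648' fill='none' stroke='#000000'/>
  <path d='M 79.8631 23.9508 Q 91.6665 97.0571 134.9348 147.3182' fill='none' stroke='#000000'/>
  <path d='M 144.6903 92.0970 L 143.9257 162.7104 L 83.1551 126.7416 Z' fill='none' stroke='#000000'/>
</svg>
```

G21
G90
G00 X92.1394 Y54.8177
M3 S368
G1 X105.1054 Y65.7514 F3435
G1 X116.0641 Y64.0425
G1 X118.9236 Y56.7103
G1 X107.5924 Y50.7742
M5
G00 X55.9590 Y83.1569
M3 S368
G1 X56.0233 Y177.1069 F3435
G1 X108.2756 Y125.2430
G1 X125.4706 Y94.2781
G1 X89.3275 Y104.8126
G1 X100.3045 Y80.0610
G1 X55.9590 Y83.1569
M5
G00 X118.1648 Y53.5258
M3 S368
G1 X16.0358 Y162.8151 F3435
G1 X136.1006 Y15.7250
G1 X8.2527 Y75.4028
G1 X158.0709 Y109.4219
G1 X193.0857 Y16.4934
M5
G00 X79.8631 Y161.6074
M3 S368
G1 X87.7314 Y126.4821 F3435
G1 X99.5327 Y94.2124
G1 X115.2672 Y64.7984
G1 X134.9348 Y38.2400
M5
G00 X144.6903 Y93.4612
M3 S368
G1 X143.9257 Y22.8478 F3435
G1 X83.1551 Y58.8166
G1 X144.6903 Y93.4612
M5
G00 X0.0000 Y0.0000

viewBox `0 0 200.0045 185.5582` with mm width/height → 1 unit = 1 mm. Flip: y_m = 185.5582 − y_svg.

**Shape 1** — `<path>` cubic bezier, stroke `#000000` → engrave (S368, F3435). Control points (SVG): P0=(92.1394,130.7405), P1=(108.0582,104.6141), P2=(134.8687,130.9197), P3=(107.5924,134.7840); sampled at t=k/4. Machine vertices: (92.1394,54.8177) → (105.1054,65.7514) → (116.0641,64.0425) → (118.9236,56.7103) → (107.5924,50.7742). Open path.

**Shape 2** — `<polygon>` closed polygon, stroke `#000000` → engrave (S368, F3435). Machine vertices: (55.9590,83.1569) → (56.0233,177.1069) → (108.2756,125.2430) → (125.4706,94.2781) → (89.3275,104.8126) → (100.3045,80.0610) → (55.9590,83.1569). Closed: final G1 returns to the first vertex.

**Shape 3** — `<path>` open polyline, stroke `#000000` → engrave (S368, F3435). Machine vertices: (118.1648,53.5258) → (16.0358,162.8151) → (136.1006,15.7250) → (8.2527,75.4028) → (158.0709,109.4219) → (193.0857,16.4934). Open path.

**Shape 4** — `<path>` quadratic bezier, stroke `#000000` → engrave (S368, F3435). Control points (SVG): P0=(79.8631,23.9508), P1=(91.6665,97.0571), P2=(134.9348,147.3182); sampled at t=k/4. Machine vertices: (79.8631,161.6074) → (87.7314,126.4821) → (99.5327,94.2124) → (115.2672,64.7984) → (134.9348,38.2400). Open path.

**Shape 5** — `<path>` regular polygon, stroke `#000000` → engrave (S368, F3435). Machine vertices: (144.6903,93.4612) → (143.9257,22.8478) → (83.1551,58.8166) → (144.6903,93.4612). Closed: final G1 returns to the first vertex.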